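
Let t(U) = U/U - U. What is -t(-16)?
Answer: -17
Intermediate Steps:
t(U) = 1 - U
-t(-16) = -(1 - 1*(-16)) = -(1 + 16) = -1*17 = -17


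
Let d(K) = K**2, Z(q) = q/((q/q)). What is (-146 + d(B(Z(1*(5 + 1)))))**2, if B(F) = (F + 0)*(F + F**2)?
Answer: 4014236164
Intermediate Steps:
Z(q) = q (Z(q) = q/1 = q*1 = q)
B(F) = F*(F + F**2)
(-146 + d(B(Z(1*(5 + 1)))))**2 = (-146 + ((1*(5 + 1))**2*(1 + 1*(5 + 1)))**2)**2 = (-146 + ((1*6)**2*(1 + 1*6))**2)**2 = (-146 + (6**2*(1 + 6))**2)**2 = (-146 + (36*7)**2)**2 = (-146 + 252**2)**2 = (-146 + 63504)**2 = 63358**2 = 4014236164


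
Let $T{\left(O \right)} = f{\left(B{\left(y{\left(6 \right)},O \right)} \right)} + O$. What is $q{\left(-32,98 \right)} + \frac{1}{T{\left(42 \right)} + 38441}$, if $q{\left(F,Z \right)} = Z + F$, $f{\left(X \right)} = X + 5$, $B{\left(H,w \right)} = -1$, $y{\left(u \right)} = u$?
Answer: $\frac{2540143}{38487} \approx 66.0$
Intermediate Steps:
$f{\left(X \right)} = 5 + X$
$q{\left(F,Z \right)} = F + Z$
$T{\left(O \right)} = 4 + O$ ($T{\left(O \right)} = \left(5 - 1\right) + O = 4 + O$)
$q{\left(-32,98 \right)} + \frac{1}{T{\left(42 \right)} + 38441} = \left(-32 + 98\right) + \frac{1}{\left(4 + 42\right) + 38441} = 66 + \frac{1}{46 + 38441} = 66 + \frac{1}{38487} = \frac{2540143}{38487}$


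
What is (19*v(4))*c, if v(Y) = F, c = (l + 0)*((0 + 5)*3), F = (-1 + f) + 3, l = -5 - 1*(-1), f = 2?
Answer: -4560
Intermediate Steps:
l = -4 (l = -5 + 1 = -4)
F = 4 (F = (-1 + 2) + 3 = 1 + 3 = 4)
c = -60 (c = (-4 + 0)*((0 + 5)*3) = -20*3 = -4*15 = -60)
v(Y) = 4
(19*v(4))*c = (19*4)*(-60) = 76*(-60) = -4560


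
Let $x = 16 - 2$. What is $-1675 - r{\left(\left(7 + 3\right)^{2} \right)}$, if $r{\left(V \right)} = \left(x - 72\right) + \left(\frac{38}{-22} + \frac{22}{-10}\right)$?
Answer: $- \frac{88719}{55} \approx -1613.1$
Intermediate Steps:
$x = 14$
$r{\left(V \right)} = - \frac{3406}{55}$ ($r{\left(V \right)} = \left(14 - 72\right) + \left(\frac{38}{-22} + \frac{22}{-10}\right) = -58 + \left(38 \left(- \frac{1}{22}\right) + 22 \left(- \frac{1}{10}\right)\right) = -58 - \frac{216}{55} = - \frac{3406}{55}$)
$-1675 - r{\left(\left(7 + 3\right)^{2} \right)} = -1675 - - \frac{3406}{55} = -1675 + \frac{3406}{55} = - \frac{88719}{55}$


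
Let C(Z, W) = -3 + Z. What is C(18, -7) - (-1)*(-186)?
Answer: -171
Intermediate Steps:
C(18, -7) - (-1)*(-186) = (-3 + 18) - (-1)*(-186) = 15 - 1*186 = 15 - 186 = -171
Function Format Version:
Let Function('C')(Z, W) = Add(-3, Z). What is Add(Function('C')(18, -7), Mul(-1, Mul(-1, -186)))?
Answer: -171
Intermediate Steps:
Add(Function('C')(18, -7), Mul(-1, Mul(-1, -186))) = Add(Add(-3, 18), Mul(-1, Mul(-1, -186))) = Add(15, Mul(-1, 186)) = Add(15, -186) = -171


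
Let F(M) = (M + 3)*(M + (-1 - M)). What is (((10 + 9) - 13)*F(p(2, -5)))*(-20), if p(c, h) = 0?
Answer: 360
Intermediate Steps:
F(M) = -3 - M (F(M) = (3 + M)*(-1) = -3 - M)
(((10 + 9) - 13)*F(p(2, -5)))*(-20) = (((10 + 9) - 13)*(-3 - 1*0))*(-20) = ((19 - 13)*(-3 + 0))*(-20) = (6*(-3))*(-20) = -18*(-20) = 360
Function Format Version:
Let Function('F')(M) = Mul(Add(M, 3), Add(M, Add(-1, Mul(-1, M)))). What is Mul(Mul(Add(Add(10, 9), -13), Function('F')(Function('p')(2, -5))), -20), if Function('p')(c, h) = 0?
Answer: 360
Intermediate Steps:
Function('F')(M) = Add(-3, Mul(-1, M)) (Function('F')(M) = Mul(Add(3, M), -1) = Add(-3, Mul(-1, M)))
Mul(Mul(Add(Add(10, 9), -13), Function('F')(Function('p')(2, -5))), -20) = Mul(Mul(Add(Add(10, 9), -13), Add(-3, Mul(-1, 0))), -20) = Mul(Mul(Add(19, -13), Add(-3, 0)), -20) = Mul(Mul(6, -3), -20) = Mul(-18, -20) = 360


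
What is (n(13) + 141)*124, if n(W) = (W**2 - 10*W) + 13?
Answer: 23932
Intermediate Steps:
n(W) = 13 + W**2 - 10*W
(n(13) + 141)*124 = ((13 + 13**2 - 10*13) + 141)*124 = ((13 + 169 - 130) + 141)*124 = (52 + 141)*124 = 193*124 = 23932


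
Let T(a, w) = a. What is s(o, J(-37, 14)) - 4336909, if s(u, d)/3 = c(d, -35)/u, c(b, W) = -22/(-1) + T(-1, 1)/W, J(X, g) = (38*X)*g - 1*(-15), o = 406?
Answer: -61627474577/14210 ≈ -4.3369e+6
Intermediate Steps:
J(X, g) = 15 + 38*X*g (J(X, g) = 38*X*g + 15 = 15 + 38*X*g)
c(b, W) = 22 - 1/W (c(b, W) = -22/(-1) - 1/W = -22*(-1) - 1/W = 22 - 1/W)
s(u, d) = 2313/(35*u) (s(u, d) = 3*((22 - 1/(-35))/u) = 3*((22 - 1*(-1/35))/u) = 3*((22 + 1/35)/u) = 3*(771/(35*u)) = 2313/(35*u))
s(o, J(-37, 14)) - 4336909 = (2313/35)/406 - 4336909 = (2313/35)*(1/406) - 4336909 = 2313/14210 - 4336909 = -61627474577/14210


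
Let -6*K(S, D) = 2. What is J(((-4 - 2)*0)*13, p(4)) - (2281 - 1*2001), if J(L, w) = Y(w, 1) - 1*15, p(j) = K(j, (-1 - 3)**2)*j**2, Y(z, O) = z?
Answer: -901/3 ≈ -300.33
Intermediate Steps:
K(S, D) = -1/3 (K(S, D) = -1/6*2 = -1/3)
p(j) = -j**2/3
J(L, w) = -15 + w (J(L, w) = w - 1*15 = w - 15 = -15 + w)
J(((-4 - 2)*0)*13, p(4)) - (2281 - 1*2001) = (-15 - 1/3*4**2) - (2281 - 1*2001) = (-15 - 1/3*16) - (2281 - 2001) = (-15 - 16/3) - 1*280 = -61/3 - 280 = -901/3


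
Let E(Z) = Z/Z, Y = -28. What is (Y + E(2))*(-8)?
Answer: 216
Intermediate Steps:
E(Z) = 1
(Y + E(2))*(-8) = (-28 + 1)*(-8) = -27*(-8) = 216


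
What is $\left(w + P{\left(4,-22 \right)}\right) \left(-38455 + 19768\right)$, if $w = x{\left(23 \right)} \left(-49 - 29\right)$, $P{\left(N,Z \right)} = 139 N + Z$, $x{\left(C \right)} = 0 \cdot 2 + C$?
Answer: $23545620$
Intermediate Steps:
$x{\left(C \right)} = C$ ($x{\left(C \right)} = 0 + C = C$)
$P{\left(N,Z \right)} = Z + 139 N$
$w = -1794$ ($w = 23 \left(-49 - 29\right) = 23 \left(-78\right) = -1794$)
$\left(w + P{\left(4,-22 \right)}\right) \left(-38455 + 19768\right) = \left(-1794 + \left(-22 + 139 \cdot 4\right)\right) \left(-38455 + 19768\right) = \left(-1794 + \left(-22 + 556\right)\right) \left(-18687\right) = \left(-1794 + 534\right) \left(-18687\right) = \left(-1260\right) \left(-18687\right) = 23545620$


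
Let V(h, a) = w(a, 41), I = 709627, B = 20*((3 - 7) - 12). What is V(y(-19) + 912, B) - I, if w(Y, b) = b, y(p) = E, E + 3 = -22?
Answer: -709586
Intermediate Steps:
E = -25 (E = -3 - 22 = -25)
y(p) = -25
B = -320 (B = 20*(-4 - 12) = 20*(-16) = -320)
V(h, a) = 41
V(y(-19) + 912, B) - I = 41 - 1*709627 = 41 - 709627 = -709586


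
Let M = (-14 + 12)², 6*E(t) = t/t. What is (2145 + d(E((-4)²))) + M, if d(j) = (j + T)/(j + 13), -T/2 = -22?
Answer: 170036/79 ≈ 2152.4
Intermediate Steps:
T = 44 (T = -2*(-22) = 44)
E(t) = ⅙ (E(t) = (t/t)/6 = (⅙)*1 = ⅙)
d(j) = (44 + j)/(13 + j) (d(j) = (j + 44)/(j + 13) = (44 + j)/(13 + j))
M = 4 (M = (-2)² = 4)
(2145 + d(E((-4)²))) + M = (2145 + (44 + ⅙)/(13 + ⅙)) + 4 = (2145 + (265/6)/(79/6)) + 4 = (2145 + (6/79)*(265/6)) + 4 = (2145 + 265/79) + 4 = 169720/79 + 4 = 170036/79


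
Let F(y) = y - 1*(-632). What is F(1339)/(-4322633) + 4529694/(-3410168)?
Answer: -9793463102715/7370452366172 ≈ -1.3287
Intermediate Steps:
F(y) = 632 + y (F(y) = y + 632 = 632 + y)
F(1339)/(-4322633) + 4529694/(-3410168) = (632 + 1339)/(-4322633) + 4529694/(-3410168) = 1971*(-1/4322633) + 4529694*(-1/3410168) = -1971/4322633 - 2264847/1705084 = -9793463102715/7370452366172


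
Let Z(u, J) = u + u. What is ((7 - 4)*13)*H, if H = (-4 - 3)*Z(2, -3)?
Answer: -1092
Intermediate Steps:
Z(u, J) = 2*u
H = -28 (H = (-4 - 3)*(2*2) = -7*4 = -28)
((7 - 4)*13)*H = ((7 - 4)*13)*(-28) = (3*13)*(-28) = 39*(-28) = -1092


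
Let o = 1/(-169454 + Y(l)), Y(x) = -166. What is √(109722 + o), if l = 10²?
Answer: √789201390321795/84810 ≈ 331.24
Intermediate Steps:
l = 100
o = -1/169620 (o = 1/(-169454 - 166) = 1/(-169620) = -1/169620 ≈ -5.8955e-6)
√(109722 + o) = √(109722 - 1/169620) = √(18611045639/169620) = √789201390321795/84810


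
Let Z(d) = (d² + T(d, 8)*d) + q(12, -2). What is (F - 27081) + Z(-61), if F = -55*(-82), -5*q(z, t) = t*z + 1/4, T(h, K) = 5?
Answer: -76601/4 ≈ -19150.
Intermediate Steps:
q(z, t) = -1/20 - t*z/5 (q(z, t) = -(t*z + 1/4)/5 = -(t*z + ¼)/5 = -(¼ + t*z)/5 = -1/20 - t*z/5)
Z(d) = 19/4 + d² + 5*d (Z(d) = (d² + 5*d) + (-1/20 - ⅕*(-2)*12) = (d² + 5*d) + (-1/20 + 24/5) = (d² + 5*d) + 19/4 = 19/4 + d² + 5*d)
F = 4510
(F - 27081) + Z(-61) = (4510 - 27081) + (19/4 + (-61)² + 5*(-61)) = -22571 + (19/4 + 3721 - 305) = -22571 + 13683/4 = -76601/4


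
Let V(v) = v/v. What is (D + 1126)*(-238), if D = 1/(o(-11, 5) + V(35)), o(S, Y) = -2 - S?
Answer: -1340059/5 ≈ -2.6801e+5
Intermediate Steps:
V(v) = 1
D = ⅒ (D = 1/((-2 - 1*(-11)) + 1) = 1/((-2 + 11) + 1) = 1/(9 + 1) = 1/10 = ⅒ ≈ 0.10000)
(D + 1126)*(-238) = (⅒ + 1126)*(-238) = (11261/10)*(-238) = -1340059/5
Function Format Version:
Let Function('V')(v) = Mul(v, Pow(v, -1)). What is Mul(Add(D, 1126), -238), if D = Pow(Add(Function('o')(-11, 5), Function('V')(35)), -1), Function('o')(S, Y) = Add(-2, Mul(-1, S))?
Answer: Rational(-1340059, 5) ≈ -2.6801e+5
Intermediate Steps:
Function('V')(v) = 1
D = Rational(1, 10) (D = Pow(Add(Add(-2, Mul(-1, -11)), 1), -1) = Pow(Add(Add(-2, 11), 1), -1) = Pow(Add(9, 1), -1) = Pow(10, -1) = Rational(1, 10) ≈ 0.10000)
Mul(Add(D, 1126), -238) = Mul(Add(Rational(1, 10), 1126), -238) = Mul(Rational(11261, 10), -238) = Rational(-1340059, 5)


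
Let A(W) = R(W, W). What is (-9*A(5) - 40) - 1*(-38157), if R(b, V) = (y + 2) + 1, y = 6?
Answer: 38036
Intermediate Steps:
R(b, V) = 9 (R(b, V) = (6 + 2) + 1 = 8 + 1 = 9)
A(W) = 9
(-9*A(5) - 40) - 1*(-38157) = (-9*9 - 40) - 1*(-38157) = (-81 - 40) + 38157 = -121 + 38157 = 38036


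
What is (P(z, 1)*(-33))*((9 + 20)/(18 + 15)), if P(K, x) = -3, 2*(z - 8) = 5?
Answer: 87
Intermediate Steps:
z = 21/2 (z = 8 + (1/2)*5 = 8 + 5/2 = 21/2 ≈ 10.500)
(P(z, 1)*(-33))*((9 + 20)/(18 + 15)) = (-3*(-33))*((9 + 20)/(18 + 15)) = 99*(29/33) = 87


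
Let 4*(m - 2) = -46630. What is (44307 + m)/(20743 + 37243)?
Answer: 65303/115972 ≈ 0.56309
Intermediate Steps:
m = -23311/2 (m = 2 + (¼)*(-46630) = 2 - 23315/2 = -23311/2 ≈ -11656.)
(44307 + m)/(20743 + 37243) = (44307 - 23311/2)/(20743 + 37243) = (65303/2)/57986 = (65303/2)*(1/57986) = 65303/115972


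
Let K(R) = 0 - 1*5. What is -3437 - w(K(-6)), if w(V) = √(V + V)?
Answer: -3437 - I*√10 ≈ -3437.0 - 3.1623*I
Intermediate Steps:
K(R) = -5 (K(R) = 0 - 5 = -5)
w(V) = √2*√V (w(V) = √(2*V) = √2*√V)
-3437 - w(K(-6)) = -3437 - √2*√(-5) = -3437 - √2*I*√5 = -3437 - I*√10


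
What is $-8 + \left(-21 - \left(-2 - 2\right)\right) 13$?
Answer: $-229$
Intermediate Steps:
$-8 + \left(-21 - \left(-2 - 2\right)\right) 13 = -8 + \left(-21 - -4\right) 13 = -8 + \left(-21 + 4\right) 13 = -8 - 221 = -229$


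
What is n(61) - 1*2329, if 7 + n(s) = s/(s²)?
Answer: -142495/61 ≈ -2336.0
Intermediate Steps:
n(s) = -7 + 1/s (n(s) = -7 + s/(s²) = -7 + s/s² = -7 + 1/s)
n(61) - 1*2329 = (-7 + 1/61) - 1*2329 = (-7 + 1/61) - 2329 = -426/61 - 2329 = -142495/61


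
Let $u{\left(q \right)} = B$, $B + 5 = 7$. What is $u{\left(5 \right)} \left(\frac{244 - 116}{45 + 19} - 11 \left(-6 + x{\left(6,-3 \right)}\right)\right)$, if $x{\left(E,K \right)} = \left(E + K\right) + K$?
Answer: $136$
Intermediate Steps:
$x{\left(E,K \right)} = E + 2 K$
$B = 2$ ($B = -5 + 7 = 2$)
$u{\left(q \right)} = 2$
$u{\left(5 \right)} \left(\frac{244 - 116}{45 + 19} - 11 \left(-6 + x{\left(6,-3 \right)}\right)\right) = 2 \left(\frac{244 - 116}{45 + 19} - 11 \left(-6 + \left(6 + 2 \left(-3\right)\right)\right)\right) = 2 \left(\frac{128}{64} - 11 \left(-6 + \left(6 - 6\right)\right)\right) = 2 \left(128 \cdot \frac{1}{64} - 11 \left(-6 + 0\right)\right) = 2 \left(2 - -66\right) = 2 \left(2 + 66\right) = 2 \cdot 68 = 136$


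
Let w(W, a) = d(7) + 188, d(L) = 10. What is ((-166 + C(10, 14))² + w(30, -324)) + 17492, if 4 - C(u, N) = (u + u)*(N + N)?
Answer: 538974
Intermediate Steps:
C(u, N) = 4 - 4*N*u (C(u, N) = 4 - (u + u)*(N + N) = 4 - 2*u*2*N = 4 - 4*N*u)
w(W, a) = 198 (w(W, a) = 10 + 188 = 198)
((-166 + C(10, 14))² + w(30, -324)) + 17492 = ((-166 + (4 - 4*14*10))² + 198) + 17492 = ((-166 + (4 - 560))² + 198) + 17492 = ((-166 - 556)² + 198) + 17492 = ((-722)² + 198) + 17492 = (521284 + 198) + 17492 = 521482 + 17492 = 538974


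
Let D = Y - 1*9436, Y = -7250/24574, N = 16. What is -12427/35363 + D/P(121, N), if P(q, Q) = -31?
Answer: 4095385671772/13469660611 ≈ 304.05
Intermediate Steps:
Y = -3625/12287 (Y = -7250*1/24574 = -3625/12287 ≈ -0.29503)
D = -115943757/12287 (D = -3625/12287 - 1*9436 = -3625/12287 - 9436 = -115943757/12287 ≈ -9436.3)
-12427/35363 + D/P(121, N) = -12427/35363 - 115943757/12287/(-31) = -12427*1/35363 - 115943757/12287*(-1/31) = -12427/35363 + 115943757/380897 = 4095385671772/13469660611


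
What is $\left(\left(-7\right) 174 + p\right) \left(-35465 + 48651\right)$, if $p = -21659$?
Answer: $-301656122$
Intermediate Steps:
$\left(\left(-7\right) 174 + p\right) \left(-35465 + 48651\right) = \left(\left(-7\right) 174 - 21659\right) \left(-35465 + 48651\right) = \left(-1218 - 21659\right) 13186 = \left(-22877\right) 13186 = -301656122$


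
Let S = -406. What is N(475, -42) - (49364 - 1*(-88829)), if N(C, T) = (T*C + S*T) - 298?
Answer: -141389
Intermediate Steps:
N(C, T) = -298 - 406*T + C*T (N(C, T) = (T*C - 406*T) - 298 = (C*T - 406*T) - 298 = (-406*T + C*T) - 298 = -298 - 406*T + C*T)
N(475, -42) - (49364 - 1*(-88829)) = (-298 - 406*(-42) + 475*(-42)) - (49364 - 1*(-88829)) = (-298 + 17052 - 19950) - (49364 + 88829) = -3196 - 1*138193 = -3196 - 138193 = -141389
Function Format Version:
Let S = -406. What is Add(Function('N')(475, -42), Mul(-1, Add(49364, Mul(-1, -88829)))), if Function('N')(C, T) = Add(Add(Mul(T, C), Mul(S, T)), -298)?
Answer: -141389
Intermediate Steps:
Function('N')(C, T) = Add(-298, Mul(-406, T), Mul(C, T)) (Function('N')(C, T) = Add(Add(Mul(T, C), Mul(-406, T)), -298) = Add(Add(Mul(C, T), Mul(-406, T)), -298) = Add(Add(Mul(-406, T), Mul(C, T)), -298) = Add(-298, Mul(-406, T), Mul(C, T)))
Add(Function('N')(475, -42), Mul(-1, Add(49364, Mul(-1, -88829)))) = Add(Add(-298, Mul(-406, -42), Mul(475, -42)), Mul(-1, Add(49364, Mul(-1, -88829)))) = Add(Add(-298, 17052, -19950), Mul(-1, Add(49364, 88829))) = Add(-3196, Mul(-1, 138193)) = Add(-3196, -138193) = -141389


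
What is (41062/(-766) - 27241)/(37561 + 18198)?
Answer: -10453834/21355697 ≈ -0.48951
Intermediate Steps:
(41062/(-766) - 27241)/(37561 + 18198) = (41062*(-1/766) - 27241)/55759 = (-20531/383 - 27241)*(1/55759) = -10453834/383*1/55759 = -10453834/21355697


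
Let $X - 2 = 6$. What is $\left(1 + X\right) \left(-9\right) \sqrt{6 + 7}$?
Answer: $- 81 \sqrt{13} \approx -292.05$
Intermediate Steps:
$X = 8$ ($X = 2 + 6 = 8$)
$\left(1 + X\right) \left(-9\right) \sqrt{6 + 7} = \left(1 + 8\right) \left(-9\right) \sqrt{6 + 7} = 9 \left(-9\right) \sqrt{13} = - 81 \sqrt{13}$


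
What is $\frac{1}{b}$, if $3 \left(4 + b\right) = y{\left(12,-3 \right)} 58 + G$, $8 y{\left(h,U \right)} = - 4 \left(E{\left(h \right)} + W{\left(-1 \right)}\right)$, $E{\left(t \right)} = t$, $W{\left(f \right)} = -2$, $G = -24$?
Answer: $- \frac{3}{326} \approx -0.0092025$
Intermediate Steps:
$y{\left(h,U \right)} = 1 - \frac{h}{2}$ ($y{\left(h,U \right)} = \frac{\left(-4\right) \left(h - 2\right)}{8} = \frac{\left(-4\right) \left(-2 + h\right)}{8} = \frac{8 - 4 h}{8} = 1 - \frac{h}{2}$)
$b = - \frac{326}{3}$ ($b = -4 + \frac{\left(1 - 6\right) 58 - 24}{3} = -4 + \frac{\left(-5\right) 58 - 24}{3} = -4 + \frac{-290 - 24}{3} = -4 + \frac{1}{3} \left(-314\right) = -4 - \frac{314}{3} = - \frac{326}{3} \approx -108.67$)
$\frac{1}{b} = \frac{1}{- \frac{326}{3}} = - \frac{3}{326}$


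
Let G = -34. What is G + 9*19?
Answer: 137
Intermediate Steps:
G + 9*19 = -34 + 9*19 = -34 + 171 = 137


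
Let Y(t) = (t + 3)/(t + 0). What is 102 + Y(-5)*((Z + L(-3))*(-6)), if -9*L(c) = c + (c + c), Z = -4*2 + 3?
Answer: 558/5 ≈ 111.60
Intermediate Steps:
Y(t) = (3 + t)/t
Z = -5 (Z = -8 + 3 = -5)
L(c) = -c/3 (L(c) = -(c + (c + c))/9 = -(c + 2*c)/9 = -c/3)
102 + Y(-5)*((Z + L(-3))*(-6)) = 102 + ((3 - 5)/(-5))*((-5 - ⅓*(-3))*(-6)) = 102 + (-⅕*(-2))*((-5 + 1)*(-6)) = 102 + 2*(-4*(-6))/5 = 102 + (⅖)*24 = 102 + 48/5 = 558/5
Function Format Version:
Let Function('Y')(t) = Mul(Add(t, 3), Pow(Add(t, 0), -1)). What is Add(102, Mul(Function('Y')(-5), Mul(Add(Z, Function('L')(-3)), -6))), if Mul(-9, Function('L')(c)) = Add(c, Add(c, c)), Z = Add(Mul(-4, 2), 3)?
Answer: Rational(558, 5) ≈ 111.60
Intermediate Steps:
Function('Y')(t) = Mul(Pow(t, -1), Add(3, t)) (Function('Y')(t) = Mul(Add(3, t), Pow(t, -1)) = Mul(Pow(t, -1), Add(3, t)))
Z = -5 (Z = Add(-8, 3) = -5)
Function('L')(c) = Mul(Rational(-1, 3), c) (Function('L')(c) = Mul(Rational(-1, 9), Add(c, Add(c, c))) = Mul(Rational(-1, 9), Add(c, Mul(2, c))) = Mul(Rational(-1, 9), Mul(3, c)) = Mul(Rational(-1, 3), c))
Add(102, Mul(Function('Y')(-5), Mul(Add(Z, Function('L')(-3)), -6))) = Add(102, Mul(Mul(Pow(-5, -1), Add(3, -5)), Mul(Add(-5, Mul(Rational(-1, 3), -3)), -6))) = Add(102, Mul(Mul(Rational(-1, 5), -2), Mul(Add(-5, 1), -6))) = Add(102, Mul(Rational(2, 5), Mul(-4, -6))) = Add(102, Mul(Rational(2, 5), 24)) = Add(102, Rational(48, 5)) = Rational(558, 5)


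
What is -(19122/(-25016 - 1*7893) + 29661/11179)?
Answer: -762349011/367889711 ≈ -2.0722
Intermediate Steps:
-(19122/(-25016 - 1*7893) + 29661/11179) = -(19122/(-25016 - 7893) + 29661*(1/11179)) = -(19122/(-32909) + 29661/11179) = -(19122*(-1/32909) + 29661/11179) = -(-19122/32909 + 29661/11179) = -1*762349011/367889711 = -762349011/367889711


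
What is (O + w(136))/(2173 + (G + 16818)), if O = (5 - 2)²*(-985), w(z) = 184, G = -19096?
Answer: 8681/105 ≈ 82.676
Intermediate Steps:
O = -8865 (O = 3²*(-985) = 9*(-985) = -8865)
(O + w(136))/(2173 + (G + 16818)) = (-8865 + 184)/(2173 + (-19096 + 16818)) = -8681/(2173 - 2278) = -8681/(-105) = -8681*(-1/105) = 8681/105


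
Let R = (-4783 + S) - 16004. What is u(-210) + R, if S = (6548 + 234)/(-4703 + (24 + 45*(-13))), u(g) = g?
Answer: -55267495/2632 ≈ -20998.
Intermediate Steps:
S = -3391/2632 (S = 6782/(-4703 + (24 - 585)) = 6782/(-4703 - 561) = 6782/(-5264) = 6782*(-1/5264) = -3391/2632 ≈ -1.2884)
R = -54714775/2632 (R = (-4783 - 3391/2632) - 16004 = -12592247/2632 - 16004 = -54714775/2632 ≈ -20788.)
u(-210) + R = -210 - 54714775/2632 = -55267495/2632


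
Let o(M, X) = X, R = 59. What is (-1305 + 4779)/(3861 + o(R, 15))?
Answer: 579/646 ≈ 0.89629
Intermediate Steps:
(-1305 + 4779)/(3861 + o(R, 15)) = (-1305 + 4779)/(3861 + 15) = 3474/3876 = 3474*(1/3876) = 579/646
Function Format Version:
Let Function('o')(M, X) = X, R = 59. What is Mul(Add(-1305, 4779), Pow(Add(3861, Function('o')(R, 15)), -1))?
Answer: Rational(579, 646) ≈ 0.89629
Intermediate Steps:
Mul(Add(-1305, 4779), Pow(Add(3861, Function('o')(R, 15)), -1)) = Mul(Add(-1305, 4779), Pow(Add(3861, 15), -1)) = Mul(3474, Pow(3876, -1)) = Mul(3474, Rational(1, 3876)) = Rational(579, 646)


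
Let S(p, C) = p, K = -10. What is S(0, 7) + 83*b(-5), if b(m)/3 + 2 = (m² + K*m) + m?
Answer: 16932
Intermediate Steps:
b(m) = -6 - 27*m + 3*m² (b(m) = -6 + 3*((m² - 10*m) + m) = -6 + 3*(m² - 9*m) = -6 + (-27*m + 3*m²) = -6 - 27*m + 3*m²)
S(0, 7) + 83*b(-5) = 0 + 83*(-6 - 27*(-5) + 3*(-5)²) = 0 + 83*(-6 + 135 + 3*25) = 0 + 83*(-6 + 135 + 75) = 0 + 83*204 = 0 + 16932 = 16932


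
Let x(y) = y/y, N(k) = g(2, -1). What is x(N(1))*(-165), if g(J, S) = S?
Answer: -165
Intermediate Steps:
N(k) = -1
x(y) = 1
x(N(1))*(-165) = 1*(-165) = -165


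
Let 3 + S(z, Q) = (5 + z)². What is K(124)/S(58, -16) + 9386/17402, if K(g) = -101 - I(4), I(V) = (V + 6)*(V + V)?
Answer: 17037557/34508166 ≈ 0.49373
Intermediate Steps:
I(V) = 2*V*(6 + V) (I(V) = (6 + V)*(2*V) = 2*V*(6 + V))
S(z, Q) = -3 + (5 + z)²
K(g) = -181 (K(g) = -101 - 2*4*(6 + 4) = -101 - 2*4*10 = -101 - 1*80 = -101 - 80 = -181)
K(124)/S(58, -16) + 9386/17402 = -181/(-3 + (5 + 58)²) + 9386/17402 = -181/(-3 + 63²) + 9386*(1/17402) = -181/(-3 + 3969) + 4693/8701 = -181/3966 + 4693/8701 = 17037557/34508166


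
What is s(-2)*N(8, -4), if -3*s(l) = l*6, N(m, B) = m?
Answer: 32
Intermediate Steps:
s(l) = -2*l (s(l) = -l*6/3 = -2*l)
s(-2)*N(8, -4) = -2*(-2)*8 = 4*8 = 32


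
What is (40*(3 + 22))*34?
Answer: 34000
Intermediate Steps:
(40*(3 + 22))*34 = (40*25)*34 = 1000*34 = 34000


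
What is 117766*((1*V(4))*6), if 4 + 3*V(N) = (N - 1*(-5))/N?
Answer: -412181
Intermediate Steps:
V(N) = -4/3 + (5 + N)/(3*N) (V(N) = -4/3 + ((N - 1*(-5))/N)/3 = -4/3 + ((N + 5)/N)/3 = -4/3 + ((5 + N)/N)/3 = -4/3 + (5 + N)/(3*N))
117766*((1*V(4))*6) = 117766*((1*((5/3 - 1*4)/4))*6) = 117766*((1*((5/3 - 4)/4))*6) = 117766*((1*((1/4)*(-7/3)))*6) = 117766*((1*(-7/12))*6) = 117766*(-7/12*6) = 117766*(-7/2) = -412181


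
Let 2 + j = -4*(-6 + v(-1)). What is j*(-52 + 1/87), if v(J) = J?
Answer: -117598/87 ≈ -1351.7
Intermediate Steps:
j = 26 (j = -2 - 4*(-6 - 1) = -2 - 4*(-7) = -2 + 28 = 26)
j*(-52 + 1/87) = 26*(-52 + 1/87) = 26*(-4523/87) = -117598/87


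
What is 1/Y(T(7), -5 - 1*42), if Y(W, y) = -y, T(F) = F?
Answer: 1/47 ≈ 0.021277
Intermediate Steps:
1/Y(T(7), -5 - 1*42) = 1/(-(-5 - 1*42)) = 1/(-(-5 - 42)) = 1/(-1*(-47)) = 1/47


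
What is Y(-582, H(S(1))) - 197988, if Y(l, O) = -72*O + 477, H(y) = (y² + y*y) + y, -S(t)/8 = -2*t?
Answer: -235527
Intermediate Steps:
S(t) = 16*t (S(t) = -(-16)*t = 16*t)
H(y) = y + 2*y² (H(y) = (y² + y²) + y = 2*y² + y = y + 2*y²)
Y(l, O) = 477 - 72*O
Y(-582, H(S(1))) - 197988 = (477 - 72*16*1*(1 + 2*(16*1))) - 197988 = (477 - 1152*(1 + 2*16)) - 197988 = (477 - 1152*(1 + 32)) - 197988 = (477 - 1152*33) - 197988 = (477 - 72*528) - 197988 = (477 - 38016) - 197988 = -37539 - 197988 = -235527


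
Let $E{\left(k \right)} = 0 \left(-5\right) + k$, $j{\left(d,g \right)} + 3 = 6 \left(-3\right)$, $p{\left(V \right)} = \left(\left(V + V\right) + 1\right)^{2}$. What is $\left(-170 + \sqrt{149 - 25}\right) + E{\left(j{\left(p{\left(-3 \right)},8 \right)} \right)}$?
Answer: $-191 + 2 \sqrt{31} \approx -179.86$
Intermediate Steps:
$p{\left(V \right)} = \left(1 + 2 V\right)^{2}$ ($p{\left(V \right)} = \left(2 V + 1\right)^{2} = \left(1 + 2 V\right)^{2}$)
$j{\left(d,g \right)} = -21$ ($j{\left(d,g \right)} = -3 + 6 \left(-3\right) = -3 - 18 = -21$)
$E{\left(k \right)} = k$ ($E{\left(k \right)} = 0 + k = k$)
$\left(-170 + \sqrt{149 - 25}\right) + E{\left(j{\left(p{\left(-3 \right)},8 \right)} \right)} = \left(-170 + \sqrt{149 - 25}\right) - 21 = \left(-170 + \sqrt{124}\right) - 21 = \left(-170 + 2 \sqrt{31}\right) - 21 = -191 + 2 \sqrt{31}$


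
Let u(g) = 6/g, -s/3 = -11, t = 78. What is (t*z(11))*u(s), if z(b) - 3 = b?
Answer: 2184/11 ≈ 198.55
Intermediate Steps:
s = 33 (s = -3*(-11) = 33)
z(b) = 3 + b
(t*z(11))*u(s) = (78*(3 + 11))*(6/33) = (78*14)*(6*(1/33)) = 1092*(2/11) = 2184/11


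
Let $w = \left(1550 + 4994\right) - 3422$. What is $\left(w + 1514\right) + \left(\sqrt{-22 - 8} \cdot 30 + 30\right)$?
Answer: $4666 + 30 i \sqrt{30} \approx 4666.0 + 164.32 i$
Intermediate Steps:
$w = 3122$ ($w = 6544 - 3422 = 3122$)
$\left(w + 1514\right) + \left(\sqrt{-22 - 8} \cdot 30 + 30\right) = \left(3122 + 1514\right) + \left(\sqrt{-22 - 8} \cdot 30 + 30\right) = 4636 + \left(\sqrt{-30} \cdot 30 + 30\right) = 4636 + \left(i \sqrt{30} \cdot 30 + 30\right) = 4636 + \left(30 i \sqrt{30} + 30\right) = 4636 + \left(30 + 30 i \sqrt{30}\right) = 4666 + 30 i \sqrt{30}$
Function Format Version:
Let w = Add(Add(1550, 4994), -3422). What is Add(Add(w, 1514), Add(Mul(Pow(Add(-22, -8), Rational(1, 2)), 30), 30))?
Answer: Add(4666, Mul(30, I, Pow(30, Rational(1, 2)))) ≈ Add(4666.0, Mul(164.32, I))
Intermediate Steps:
w = 3122 (w = Add(6544, -3422) = 3122)
Add(Add(w, 1514), Add(Mul(Pow(Add(-22, -8), Rational(1, 2)), 30), 30)) = Add(Add(3122, 1514), Add(Mul(Pow(Add(-22, -8), Rational(1, 2)), 30), 30)) = Add(4636, Add(Mul(Pow(-30, Rational(1, 2)), 30), 30)) = Add(4636, Add(Mul(Mul(I, Pow(30, Rational(1, 2))), 30), 30)) = Add(4636, Add(Mul(30, I, Pow(30, Rational(1, 2))), 30)) = Add(4636, Add(30, Mul(30, I, Pow(30, Rational(1, 2))))) = Add(4666, Mul(30, I, Pow(30, Rational(1, 2))))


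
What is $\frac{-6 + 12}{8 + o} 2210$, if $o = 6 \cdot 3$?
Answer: $510$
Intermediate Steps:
$o = 18$
$\frac{-6 + 12}{8 + o} 2210 = \frac{-6 + 12}{8 + 18} \cdot 2210 = \frac{6}{26} \cdot 2210 = 6 \cdot \frac{1}{26} \cdot 2210 = \frac{3}{13} \cdot 2210 = 510$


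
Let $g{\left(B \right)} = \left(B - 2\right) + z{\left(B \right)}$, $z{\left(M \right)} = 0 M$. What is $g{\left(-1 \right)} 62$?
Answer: $-186$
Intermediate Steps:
$z{\left(M \right)} = 0$
$g{\left(B \right)} = -2 + B$ ($g{\left(B \right)} = \left(B - 2\right) + 0 = \left(-2 + B\right) + 0 = -2 + B$)
$g{\left(-1 \right)} 62 = \left(-2 - 1\right) 62 = \left(-3\right) 62 = -186$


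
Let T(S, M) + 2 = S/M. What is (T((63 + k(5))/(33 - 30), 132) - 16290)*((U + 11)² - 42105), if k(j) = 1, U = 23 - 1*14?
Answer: 67265660860/99 ≈ 6.7945e+8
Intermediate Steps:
U = 9 (U = 23 - 14 = 9)
T(S, M) = -2 + S/M
(T((63 + k(5))/(33 - 30), 132) - 16290)*((U + 11)² - 42105) = ((-2 + ((63 + 1)/(33 - 30))/132) - 16290)*((9 + 11)² - 42105) = ((-2 + (64/3)*(1/132)) - 16290)*(20² - 42105) = ((-2 + (64*(⅓))*(1/132)) - 16290)*(400 - 42105) = ((-2 + (64/3)*(1/132)) - 16290)*(-41705) = ((-2 + 16/99) - 16290)*(-41705) = (-182/99 - 16290)*(-41705) = -1612892/99*(-41705) = 67265660860/99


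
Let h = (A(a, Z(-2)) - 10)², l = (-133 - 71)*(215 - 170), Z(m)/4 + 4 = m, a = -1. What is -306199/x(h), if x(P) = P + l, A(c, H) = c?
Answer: 306199/9059 ≈ 33.801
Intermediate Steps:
Z(m) = -16 + 4*m
l = -9180 (l = -204*45 = -9180)
h = 121 (h = (-1 - 10)² = (-11)² = 121)
x(P) = -9180 + P (x(P) = P - 9180 = -9180 + P)
-306199/x(h) = -306199/(-9180 + 121) = -306199/(-9059) = -306199*(-1/9059) = 306199/9059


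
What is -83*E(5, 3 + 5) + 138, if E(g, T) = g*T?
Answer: -3182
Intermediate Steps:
E(g, T) = T*g
-83*E(5, 3 + 5) + 138 = -83*(3 + 5)*5 + 138 = -664*5 + 138 = -83*40 + 138 = -3320 + 138 = -3182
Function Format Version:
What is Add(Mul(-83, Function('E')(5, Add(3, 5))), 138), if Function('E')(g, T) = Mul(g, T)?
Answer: -3182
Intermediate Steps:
Function('E')(g, T) = Mul(T, g)
Add(Mul(-83, Function('E')(5, Add(3, 5))), 138) = Add(Mul(-83, Mul(Add(3, 5), 5)), 138) = Add(Mul(-83, Mul(8, 5)), 138) = Add(Mul(-83, 40), 138) = Add(-3320, 138) = -3182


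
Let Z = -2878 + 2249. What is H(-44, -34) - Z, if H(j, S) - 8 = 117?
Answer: 754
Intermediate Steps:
H(j, S) = 125 (H(j, S) = 8 + 117 = 125)
Z = -629
H(-44, -34) - Z = 125 - 1*(-629) = 125 + 629 = 754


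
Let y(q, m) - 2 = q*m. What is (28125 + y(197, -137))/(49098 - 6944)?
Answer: 569/21077 ≈ 0.026996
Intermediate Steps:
y(q, m) = 2 + m*q (y(q, m) = 2 + q*m = 2 + m*q)
(28125 + y(197, -137))/(49098 - 6944) = (28125 + (2 - 137*197))/(49098 - 6944) = (28125 + (2 - 26989))/42154 = (28125 - 26987)*(1/42154) = 1138*(1/42154) = 569/21077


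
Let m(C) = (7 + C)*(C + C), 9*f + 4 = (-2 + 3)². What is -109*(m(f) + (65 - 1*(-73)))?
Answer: -131018/9 ≈ -14558.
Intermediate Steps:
f = -⅓ (f = -4/9 + (-2 + 3)²/9 = -4/9 + (⅑)*1² = -4/9 + (⅑)*1 = -4/9 + ⅑ = -⅓ ≈ -0.33333)
m(C) = 2*C*(7 + C) (m(C) = (7 + C)*(2*C) = 2*C*(7 + C))
-109*(m(f) + (65 - 1*(-73))) = -109*(2*(-⅓)*(7 - ⅓) + (65 - 1*(-73))) = -109*(2*(-⅓)*(20/3) + (65 + 73)) = -109*(-40/9 + 138) = -109*1202/9 = -131018/9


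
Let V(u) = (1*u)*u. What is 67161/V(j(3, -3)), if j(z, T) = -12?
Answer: 22387/48 ≈ 466.40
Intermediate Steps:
V(u) = u² (V(u) = u*u = u²)
67161/V(j(3, -3)) = 67161/((-12)²) = 67161/144 = 67161*(1/144) = 22387/48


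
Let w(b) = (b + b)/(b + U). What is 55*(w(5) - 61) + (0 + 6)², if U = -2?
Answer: -9407/3 ≈ -3135.7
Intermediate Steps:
w(b) = 2*b/(-2 + b) (w(b) = (b + b)/(b - 2) = (2*b)/(-2 + b) = 2*b/(-2 + b))
55*(w(5) - 61) + (0 + 6)² = 55*(2*5/(-2 + 5) - 61) + (0 + 6)² = 55*(2*5/3 - 61) + 6² = 55*(2*5*(⅓) - 61) + 36 = 55*(10/3 - 61) + 36 = 55*(-173/3) + 36 = -9515/3 + 36 = -9407/3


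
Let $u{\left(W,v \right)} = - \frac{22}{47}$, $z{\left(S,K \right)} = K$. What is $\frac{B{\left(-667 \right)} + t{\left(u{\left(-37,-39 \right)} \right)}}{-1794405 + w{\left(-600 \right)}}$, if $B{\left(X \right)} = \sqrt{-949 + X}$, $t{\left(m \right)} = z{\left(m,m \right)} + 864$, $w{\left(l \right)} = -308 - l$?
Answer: $- \frac{40586}{84323311} - \frac{4 i \sqrt{101}}{1794113} \approx -0.00048131 - 2.2406 \cdot 10^{-5} i$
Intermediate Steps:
$u{\left(W,v \right)} = - \frac{22}{47}$ ($u{\left(W,v \right)} = \left(-22\right) \frac{1}{47} = - \frac{22}{47}$)
$t{\left(m \right)} = 864 + m$ ($t{\left(m \right)} = m + 864 = 864 + m$)
$\frac{B{\left(-667 \right)} + t{\left(u{\left(-37,-39 \right)} \right)}}{-1794405 + w{\left(-600 \right)}} = \frac{\sqrt{-949 - 667} + \left(864 - \frac{22}{47}\right)}{-1794405 - -292} = \frac{\sqrt{-1616} + \frac{40586}{47}}{-1794405 + \left(-308 + 600\right)} = \frac{4 i \sqrt{101} + \frac{40586}{47}}{-1794405 + 292} = \frac{\frac{40586}{47} + 4 i \sqrt{101}}{-1794113} = \left(\frac{40586}{47} + 4 i \sqrt{101}\right) \left(- \frac{1}{1794113}\right) = - \frac{40586}{84323311} - \frac{4 i \sqrt{101}}{1794113}$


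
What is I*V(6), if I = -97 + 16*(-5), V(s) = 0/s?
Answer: 0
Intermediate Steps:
V(s) = 0
I = -177 (I = -97 - 80 = -177)
I*V(6) = -177*0 = 0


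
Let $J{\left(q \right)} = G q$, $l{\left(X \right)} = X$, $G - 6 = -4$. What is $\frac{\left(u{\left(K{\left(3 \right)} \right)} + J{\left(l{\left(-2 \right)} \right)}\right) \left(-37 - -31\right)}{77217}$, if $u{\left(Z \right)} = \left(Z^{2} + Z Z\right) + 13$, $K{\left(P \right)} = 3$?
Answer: $- \frac{54}{25739} \approx -0.002098$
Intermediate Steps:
$G = 2$ ($G = 6 - 4 = 2$)
$u{\left(Z \right)} = 13 + 2 Z^{2}$ ($u{\left(Z \right)} = \left(Z^{2} + Z^{2}\right) + 13 = 2 Z^{2} + 13 = 13 + 2 Z^{2}$)
$J{\left(q \right)} = 2 q$
$\frac{\left(u{\left(K{\left(3 \right)} \right)} + J{\left(l{\left(-2 \right)} \right)}\right) \left(-37 - -31\right)}{77217} = \frac{\left(\left(13 + 2 \cdot 3^{2}\right) + 2 \left(-2\right)\right) \left(-37 - -31\right)}{77217} = \left(\left(13 + 2 \cdot 9\right) - 4\right) \left(-37 + 31\right) \frac{1}{77217} = \left(\left(13 + 18\right) - 4\right) \left(-6\right) \frac{1}{77217} = \left(31 - 4\right) \left(-6\right) \frac{1}{77217} = 27 \left(-6\right) \frac{1}{77217} = \left(-162\right) \frac{1}{77217} = - \frac{54}{25739}$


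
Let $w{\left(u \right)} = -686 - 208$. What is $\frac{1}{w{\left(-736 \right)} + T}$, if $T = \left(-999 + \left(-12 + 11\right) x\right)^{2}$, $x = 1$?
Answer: $\frac{1}{999106} \approx 1.0009 \cdot 10^{-6}$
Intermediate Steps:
$w{\left(u \right)} = -894$ ($w{\left(u \right)} = -686 - 208 = -894$)
$T = 1000000$ ($T = \left(-999 + \left(-12 + 11\right) 1\right)^{2} = \left(-999 - 1\right)^{2} = \left(-1000\right)^{2} = 1000000$)
$\frac{1}{w{\left(-736 \right)} + T} = \frac{1}{-894 + 1000000} = \frac{1}{999106}$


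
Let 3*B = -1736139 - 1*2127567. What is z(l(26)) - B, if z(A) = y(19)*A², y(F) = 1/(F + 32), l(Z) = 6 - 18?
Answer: 21894382/17 ≈ 1.2879e+6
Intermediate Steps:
l(Z) = -12
y(F) = 1/(32 + F)
z(A) = A²/51 (z(A) = A²/(32 + 19) = A²/51)
B = -1287902 (B = (-1736139 - 1*2127567)/3 = (-1736139 - 2127567)/3 = (⅓)*(-3863706) = -1287902)
z(l(26)) - B = (1/51)*(-12)² - 1*(-1287902) = (1/51)*144 + 1287902 = 48/17 + 1287902 = 21894382/17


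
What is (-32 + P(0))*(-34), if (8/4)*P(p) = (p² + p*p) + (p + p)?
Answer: 1088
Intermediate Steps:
P(p) = p + p² (P(p) = ((p² + p*p) + (p + p))/2 = ((p² + p²) + 2*p)/2 = (2*p² + 2*p)/2 = (2*p + 2*p²)/2 = p + p²)
(-32 + P(0))*(-34) = (-32 + 0*(1 + 0))*(-34) = (-32 + 0*1)*(-34) = (-32 + 0)*(-34) = -32*(-34) = 1088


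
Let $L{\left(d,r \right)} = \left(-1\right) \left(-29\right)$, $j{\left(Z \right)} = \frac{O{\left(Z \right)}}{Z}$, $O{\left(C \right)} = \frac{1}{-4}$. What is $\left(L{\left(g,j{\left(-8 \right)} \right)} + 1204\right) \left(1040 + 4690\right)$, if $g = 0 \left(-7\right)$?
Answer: $7065090$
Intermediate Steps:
$O{\left(C \right)} = - \frac{1}{4}$
$g = 0$
$j{\left(Z \right)} = - \frac{1}{4 Z}$ ($j{\left(Z \right)} = \frac{1}{Z} \left(- \frac{1}{4}\right) = - \frac{1}{4 Z}$)
$L{\left(d,r \right)} = 29$
$\left(L{\left(g,j{\left(-8 \right)} \right)} + 1204\right) \left(1040 + 4690\right) = \left(29 + 1204\right) \left(1040 + 4690\right) = 1233 \cdot 5730 = 7065090$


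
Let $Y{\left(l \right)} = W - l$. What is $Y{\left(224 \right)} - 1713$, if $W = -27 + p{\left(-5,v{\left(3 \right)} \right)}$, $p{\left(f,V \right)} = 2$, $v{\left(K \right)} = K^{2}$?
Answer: $-1962$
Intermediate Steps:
$W = -25$ ($W = -27 + 2 = -25$)
$Y{\left(l \right)} = -25 - l$
$Y{\left(224 \right)} - 1713 = \left(-25 - 224\right) - 1713 = -249 - 1713 = -1962$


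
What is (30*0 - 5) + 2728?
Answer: 2723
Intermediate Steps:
(30*0 - 5) + 2728 = (0 - 5) + 2728 = -5 + 2728 = 2723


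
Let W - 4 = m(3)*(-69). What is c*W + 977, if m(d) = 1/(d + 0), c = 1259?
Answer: -22944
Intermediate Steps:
m(d) = 1/d
W = -19 (W = 4 - 69/3 = 4 + (⅓)*(-69) = 4 - 23 = -19)
c*W + 977 = 1259*(-19) + 977 = -23921 + 977 = -22944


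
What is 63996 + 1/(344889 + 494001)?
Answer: 53685604441/838890 ≈ 63996.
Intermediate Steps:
63996 + 1/(344889 + 494001) = 63996 + 1/838890 = 53685604441/838890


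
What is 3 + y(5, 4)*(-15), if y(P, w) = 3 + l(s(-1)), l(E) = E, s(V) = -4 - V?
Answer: 3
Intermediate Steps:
y(P, w) = 0 (y(P, w) = 3 + (-4 - 1*(-1)) = 3 + (-4 + 1) = 3 - 3 = 0)
3 + y(5, 4)*(-15) = 3 + 0*(-15) = 3 + 0 = 3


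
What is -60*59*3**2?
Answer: -31860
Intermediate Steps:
-60*59*3**2 = -3540*9 = -31860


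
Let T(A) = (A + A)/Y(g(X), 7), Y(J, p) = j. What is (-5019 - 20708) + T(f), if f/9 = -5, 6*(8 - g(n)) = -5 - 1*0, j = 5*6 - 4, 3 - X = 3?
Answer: -334496/13 ≈ -25730.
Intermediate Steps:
X = 0 (X = 3 - 1*3 = 3 - 3 = 0)
j = 26 (j = 30 - 4 = 26)
g(n) = 53/6 (g(n) = 8 - (-5 - 1*0)/6 = 8 - (-5 + 0)/6 = 8 - 1/6*(-5) = 8 + 5/6 = 53/6)
f = -45 (f = 9*(-5) = -45)
Y(J, p) = 26
T(A) = A/13 (T(A) = (A + A)/26 = (2*A)*(1/26) = A/13)
(-5019 - 20708) + T(f) = (-5019 - 20708) + (1/13)*(-45) = -25727 - 45/13 = -334496/13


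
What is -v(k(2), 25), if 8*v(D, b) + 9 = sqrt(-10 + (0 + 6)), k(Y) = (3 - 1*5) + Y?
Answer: 9/8 - I/4 ≈ 1.125 - 0.25*I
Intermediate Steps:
k(Y) = -2 + Y (k(Y) = (3 - 5) + Y = -2 + Y)
v(D, b) = -9/8 + I/4 (v(D, b) = -9/8 + sqrt(-10 + (0 + 6))/8 = -9/8 + sqrt(-10 + 6)/8 = -9/8 + sqrt(-4)/8 = -9/8 + (2*I)/8 = -9/8 + I/4)
-v(k(2), 25) = -(-9/8 + I/4) = 9/8 - I/4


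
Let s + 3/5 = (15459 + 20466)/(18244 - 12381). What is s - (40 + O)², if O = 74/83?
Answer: -336570137336/201951035 ≈ -1666.6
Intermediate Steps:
O = 74/83 (O = 74*(1/83) = 74/83 ≈ 0.89157)
s = 162036/29315 (s = -⅗ + (15459 + 20466)/(18244 - 12381) = -⅗ + 35925/5863 = 162036/29315 ≈ 5.5274)
s - (40 + O)² = 162036/29315 - (40 + 74/83)² = 162036/29315 - (3394/83)² = 162036/29315 - 1*11519236/6889 = 162036/29315 - 11519236/6889 = -336570137336/201951035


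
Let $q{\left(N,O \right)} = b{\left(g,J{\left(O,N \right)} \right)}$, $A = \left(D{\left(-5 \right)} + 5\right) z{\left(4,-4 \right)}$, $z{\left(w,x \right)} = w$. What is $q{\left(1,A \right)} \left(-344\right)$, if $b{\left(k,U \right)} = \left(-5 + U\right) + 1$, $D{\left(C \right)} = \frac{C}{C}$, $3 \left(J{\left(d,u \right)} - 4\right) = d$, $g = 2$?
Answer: $-2752$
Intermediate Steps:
$J{\left(d,u \right)} = 4 + \frac{d}{3}$
$D{\left(C \right)} = 1$
$b{\left(k,U \right)} = -4 + U$
$A = 24$ ($A = \left(1 + 5\right) 4 = 6 \cdot 4 = 24$)
$q{\left(N,O \right)} = \frac{O}{3}$ ($q{\left(N,O \right)} = -4 + \left(4 + \frac{O}{3}\right) = \frac{O}{3}$)
$q{\left(1,A \right)} \left(-344\right) = \frac{1}{3} \cdot 24 \left(-344\right) = 8 \left(-344\right) = -2752$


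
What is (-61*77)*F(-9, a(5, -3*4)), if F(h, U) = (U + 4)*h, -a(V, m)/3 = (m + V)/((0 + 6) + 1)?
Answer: 295911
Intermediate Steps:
a(V, m) = -3*V/7 - 3*m/7 (a(V, m) = -3*(m + V)/((0 + 6) + 1) = -3*(V + m)/(6 + 1) = -3*(V + m)/7 = -3*(V/7 + m/7) = -3*V/7 - 3*m/7)
F(h, U) = h*(4 + U) (F(h, U) = (4 + U)*h = h*(4 + U))
(-61*77)*F(-9, a(5, -3*4)) = (-61*77)*(-9*(4 + (-3/7*5 - (-9)*4/7))) = -(-42273)*(4 + (-15/7 - 3/7*(-12))) = -(-42273)*(4 + (-15/7 + 36/7)) = -(-42273)*(4 + 3) = -(-42273)*7 = -4697*(-63) = 295911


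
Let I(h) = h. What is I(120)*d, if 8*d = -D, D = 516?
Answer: -7740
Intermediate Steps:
d = -129/2 (d = (-1*516)/8 = (⅛)*(-516) = -129/2 ≈ -64.500)
I(120)*d = 120*(-129/2) = -7740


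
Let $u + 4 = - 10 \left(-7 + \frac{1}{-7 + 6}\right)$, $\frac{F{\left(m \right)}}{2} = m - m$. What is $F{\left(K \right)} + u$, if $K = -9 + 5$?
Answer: $76$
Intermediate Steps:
$K = -4$
$F{\left(m \right)} = 0$ ($F{\left(m \right)} = 2 \left(m - m\right) = 2 \cdot 0 = 0$)
$u = 76$ ($u = -4 - 10 \left(-7 + \frac{1}{-7 + 6}\right) = -4 - 10 \left(-7 + \frac{1}{-1}\right) = -4 - 10 \left(-7 - 1\right) = -4 - -80 = -4 + 80 = 76$)
$F{\left(K \right)} + u = 0 + 76 = 76$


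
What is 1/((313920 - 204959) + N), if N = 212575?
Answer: 1/321536 ≈ 3.1101e-6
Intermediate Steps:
1/((313920 - 204959) + N) = 1/((313920 - 204959) + 212575) = 1/(108961 + 212575) = 1/321536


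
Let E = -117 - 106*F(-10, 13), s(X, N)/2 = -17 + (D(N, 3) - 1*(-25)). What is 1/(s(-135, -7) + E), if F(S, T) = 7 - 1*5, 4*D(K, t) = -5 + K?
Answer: -1/319 ≈ -0.0031348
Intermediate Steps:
D(K, t) = -5/4 + K/4 (D(K, t) = (-5 + K)/4 = -5/4 + K/4)
F(S, T) = 2 (F(S, T) = 7 - 5 = 2)
s(X, N) = 27/2 + N/2 (s(X, N) = 2*(-17 + ((-5/4 + N/4) - 1*(-25))) = 2*(-17 + ((-5/4 + N/4) + 25)) = 2*(-17 + (95/4 + N/4)) = 2*(27/4 + N/4) = 27/2 + N/2)
E = -329 (E = -117 - 106*2 = -117 - 212 = -329)
1/(s(-135, -7) + E) = 1/((27/2 + (½)*(-7)) - 329) = 1/((27/2 - 7/2) - 329) = 1/(10 - 329) = 1/(-319) = -1/319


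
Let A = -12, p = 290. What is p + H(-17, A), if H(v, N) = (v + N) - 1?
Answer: 260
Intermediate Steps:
H(v, N) = -1 + N + v (H(v, N) = (N + v) - 1 = -1 + N + v)
p + H(-17, A) = 290 + (-1 - 12 - 17) = 290 - 30 = 260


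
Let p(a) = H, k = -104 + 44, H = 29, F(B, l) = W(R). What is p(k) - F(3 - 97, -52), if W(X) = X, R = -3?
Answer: 32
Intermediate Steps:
F(B, l) = -3
k = -60
p(a) = 29
p(k) - F(3 - 97, -52) = 29 - 1*(-3) = 29 + 3 = 32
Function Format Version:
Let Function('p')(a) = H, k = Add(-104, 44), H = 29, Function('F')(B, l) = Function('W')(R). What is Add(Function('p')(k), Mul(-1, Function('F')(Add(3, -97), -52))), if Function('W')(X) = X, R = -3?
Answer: 32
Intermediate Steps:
Function('F')(B, l) = -3
k = -60
Function('p')(a) = 29
Add(Function('p')(k), Mul(-1, Function('F')(Add(3, -97), -52))) = Add(29, Mul(-1, -3)) = Add(29, 3) = 32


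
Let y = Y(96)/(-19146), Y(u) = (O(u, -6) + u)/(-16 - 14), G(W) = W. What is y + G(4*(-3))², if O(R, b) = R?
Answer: 6892576/47865 ≈ 144.00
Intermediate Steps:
Y(u) = -u/15 (Y(u) = (u + u)/(-16 - 14) = (2*u)/(-30) = (2*u)*(-1/30) = -u/15)
y = 16/47865 (y = -1/15*96/(-19146) = -32/5*(-1/19146) = 16/47865 ≈ 0.00033427)
y + G(4*(-3))² = 16/47865 + (4*(-3))² = 16/47865 + (-12)² = 16/47865 + 144 = 6892576/47865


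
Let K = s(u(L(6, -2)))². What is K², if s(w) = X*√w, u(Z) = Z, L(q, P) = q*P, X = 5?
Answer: 90000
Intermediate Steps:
L(q, P) = P*q
s(w) = 5*√w
K = -300 (K = (5*√(-2*6))² = (5*√(-12))² = (5*(2*I*√3))² = (10*I*√3)² = -300)
K² = (-300)² = 90000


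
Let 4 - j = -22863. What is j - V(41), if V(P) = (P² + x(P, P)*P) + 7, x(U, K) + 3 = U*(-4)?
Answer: 28026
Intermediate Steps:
j = 22867 (j = 4 - 1*(-22863) = 4 + 22863 = 22867)
x(U, K) = -3 - 4*U (x(U, K) = -3 + U*(-4) = -3 - 4*U)
V(P) = 7 + P² + P*(-3 - 4*P) (V(P) = (P² + (-3 - 4*P)*P) + 7 = (P² + P*(-3 - 4*P)) + 7 = 7 + P² + P*(-3 - 4*P))
j - V(41) = 22867 - (7 - 3*41 - 3*41²) = 22867 - (7 - 123 - 3*1681) = 22867 - (7 - 123 - 5043) = 22867 - 1*(-5159) = 22867 + 5159 = 28026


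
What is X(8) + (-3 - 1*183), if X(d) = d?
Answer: -178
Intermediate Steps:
X(8) + (-3 - 1*183) = 8 + (-3 - 1*183) = 8 + (-3 - 183) = 8 - 186 = -178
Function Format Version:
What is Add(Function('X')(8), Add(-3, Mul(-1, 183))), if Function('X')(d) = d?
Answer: -178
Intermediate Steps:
Add(Function('X')(8), Add(-3, Mul(-1, 183))) = Add(8, Add(-3, Mul(-1, 183))) = Add(8, Add(-3, -183)) = Add(8, -186) = -178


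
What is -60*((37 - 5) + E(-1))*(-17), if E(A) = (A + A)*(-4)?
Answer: 40800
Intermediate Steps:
E(A) = -8*A (E(A) = (2*A)*(-4) = -8*A)
-60*((37 - 5) + E(-1))*(-17) = -60*((37 - 5) - 8*(-1))*(-17) = -60*(32 + 8)*(-17) = -2400*(-17) = -60*(-680) = 40800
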